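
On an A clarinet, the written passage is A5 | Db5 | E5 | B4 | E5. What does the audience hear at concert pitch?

The A clarinet sounds a minor third below written, so transpose each written note down a minor third.
A5 to F#5
Db5 to Bb4
E5 to C#5
B4 to G#4
E5 to C#5

F#5 Bb4 C#5 G#4 C#5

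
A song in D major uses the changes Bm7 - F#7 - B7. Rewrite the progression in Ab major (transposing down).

D major down to Ab major is an augmented fourth; each chord root moves by that interval while the quality stays the same.
Bm7: root B down an augmented fourth → F, giving Fm7.
F#7: root F# down an augmented fourth → C, giving C7.
B7: root B down an augmented fourth → F, giving F7.

Fm7 C7 F7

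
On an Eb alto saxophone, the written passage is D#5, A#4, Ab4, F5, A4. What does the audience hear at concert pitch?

F#4 C#4 Cb4 Ab4 C4

Written C4 on the Eb alto saxophone sounds as Eb3, a major sixth lower; apply that shift to every note.
D#5 becomes F#4
A#4 becomes C#4
Ab4 becomes Cb4
F5 becomes Ab4
A4 becomes C4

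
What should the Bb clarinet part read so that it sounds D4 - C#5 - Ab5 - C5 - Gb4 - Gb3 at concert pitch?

E4 D#5 Bb5 D5 Ab4 Ab3

Written C4 sounds as Bb3 on the Bb clarinet, so concert pitches are written a major second up.
D4 → E4
C#5 → D#5
Ab5 → Bb5
C5 → D5
Gb4 → Ab4
Gb3 → Ab3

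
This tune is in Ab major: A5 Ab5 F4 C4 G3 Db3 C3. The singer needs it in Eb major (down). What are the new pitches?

E5 Eb5 C4 G3 D3 Ab2 G2

Ab major to Eb major down is a perfect fourth, so every note moves down by that interval.
A5 to E5
Ab5 to Eb5
F4 to C4
C4 to G3
G3 to D3
Db3 to Ab2
C3 to G2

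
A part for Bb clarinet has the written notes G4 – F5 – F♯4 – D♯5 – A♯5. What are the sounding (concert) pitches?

F4 Eb5 E4 C#5 G#5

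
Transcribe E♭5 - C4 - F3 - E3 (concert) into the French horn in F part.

Written C4 sounds as F3 on the French horn in F, so concert pitches are written a perfect fifth up.
Eb5 gives Bb5
C4 gives G4
F3 gives C4
E3 gives B3

Bb5 G4 C4 B3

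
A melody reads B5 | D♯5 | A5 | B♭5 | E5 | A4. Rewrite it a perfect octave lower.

B4 D#4 A4 Bb4 E4 A3

B5: an octave down reaches B, and 12 semitones makes it B4.
D#5: an octave down reaches D, and 12 semitones makes it D#4.
A5 down a perfect octave is A4.
Bb5: an octave down reaches B, and 12 semitones makes it Bb4.
E5: an octave down reaches E, and 12 semitones makes it E4.
A perfect octave down from A4 gives A3.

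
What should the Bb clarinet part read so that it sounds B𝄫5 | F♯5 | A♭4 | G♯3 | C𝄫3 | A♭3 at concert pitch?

Written C4 sounds as Bb3 on the Bb clarinet, so concert pitches are written a major second up.
Bbb5 → Cb6
F#5 → G#5
Ab4 → Bb4
G#3 → A#3
Cbb3 → Dbb3
Ab3 → Bb3

Cb6 G#5 Bb4 A#3 Dbb3 Bb3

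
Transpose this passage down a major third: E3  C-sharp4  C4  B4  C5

E3 to C3
C#4 to A3
C4 to Ab3
B4 to G4
C5 to Ab4

C3 A3 Ab3 G4 Ab4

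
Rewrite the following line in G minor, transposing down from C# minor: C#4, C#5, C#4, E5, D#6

G3 G4 G3 Bb4 A5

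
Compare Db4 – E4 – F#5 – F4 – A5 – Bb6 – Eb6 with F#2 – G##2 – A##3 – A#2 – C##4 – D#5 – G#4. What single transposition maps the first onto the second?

Take the first pair: Db4 → F#2. D to F spans 13 letter names, so the interval is some kind of thirteenth.
F#2 to Db4 is 19 semitones, which makes it a diminished thirteenth; the second version is lower, so the direction is down.
Checking another pair — Eb6 → G#4 — gives the same interval.

down a diminished thirteenth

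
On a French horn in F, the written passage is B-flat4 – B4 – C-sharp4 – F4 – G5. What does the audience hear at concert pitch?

Eb4 E4 F#3 Bb3 C5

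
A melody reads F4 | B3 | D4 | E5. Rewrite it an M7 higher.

E5 A#4 C#5 D#6

F4 up a major seventh is E5.
B3 up a major seventh is A#4.
D4 up a major seventh is C#5.
A major seventh up from E5 gives D#6.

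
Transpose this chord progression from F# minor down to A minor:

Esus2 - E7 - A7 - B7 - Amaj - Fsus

F# minor down to A minor is a major sixth; each chord root moves by that interval while the quality stays the same.
Esus2: root E down a major sixth → G, giving Gsus2.
E7: root E down a major sixth → G, giving G7.
A7: root A down a major sixth → C, giving C7.
B7: root B down a major sixth → D, giving D7.
Amaj: root A down a major sixth → C, giving Cmaj.
Fsus: root F down a major sixth → Ab, giving Absus.

Gsus2 G7 C7 D7 Cmaj Absus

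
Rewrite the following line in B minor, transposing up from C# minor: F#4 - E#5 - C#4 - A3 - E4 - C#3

From C# up to B is a minor seventh; apply that to each pitch.
F#4 to E5
E#5 to D#6
C#4 to B4
A3 to G4
E4 to D5
C#3 to B3

E5 D#6 B4 G4 D5 B3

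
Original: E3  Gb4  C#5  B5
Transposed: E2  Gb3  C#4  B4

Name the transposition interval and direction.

down a perfect octave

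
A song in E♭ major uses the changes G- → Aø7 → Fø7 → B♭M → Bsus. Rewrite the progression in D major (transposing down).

E♭ major down to D major is a minor second; each chord root moves by that interval while the quality stays the same.
G-: root G down a minor second → F#, giving F#-.
Aø7: root A down a minor second → G#, giving G#ø7.
Fø7: root F down a minor second → E, giving Eø7.
B♭M: root B♭ down a minor second → A, giving AM.
Bsus: root B down a minor second → A#, giving A#sus.

F#- G#ø7 Eø7 AM A#sus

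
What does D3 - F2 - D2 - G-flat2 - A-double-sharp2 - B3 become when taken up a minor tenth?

F4 Ab3 F3 Bbb3 C##4 D5

D3 up a minor tenth is F4.
F2 up a minor tenth is Ab3.
A minor tenth up from D2 gives F3.
A minor tenth up from Gb2 gives Bbb3.
A minor tenth up from A##2 gives C##4.
A minor tenth up from B3 gives D5.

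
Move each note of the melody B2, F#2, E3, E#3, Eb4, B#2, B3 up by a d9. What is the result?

B2 becomes Cb4
F#2 becomes Gb3
E3 becomes Fb4
E#3 becomes F4
Eb4 becomes Fbb5
B#2 becomes C4
B3 becomes Cb5

Cb4 Gb3 Fb4 F4 Fbb5 C4 Cb5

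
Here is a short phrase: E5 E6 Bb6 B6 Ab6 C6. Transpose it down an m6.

G#4 G#5 D6 D#6 C6 E5

A minor sixth down from E5 gives G#4.
E6 down a minor sixth is G#5.
Bb6: a sixth down reaches D, and 8 semitones makes it D6.
B6 down a minor sixth is D#6.
Ab6 down a minor sixth is C6.
C6 down a minor sixth is E5.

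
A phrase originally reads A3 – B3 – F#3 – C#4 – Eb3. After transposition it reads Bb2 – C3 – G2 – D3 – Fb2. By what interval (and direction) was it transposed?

down a major seventh

From A3 to Bb2 is 7 letter names — a seventh of some quality.
Bb2 to A3 is 11 semitones, which makes it a major seventh; the second version is lower, so the direction is down.
Checking another pair — Eb3 → Fb2 — gives the same interval.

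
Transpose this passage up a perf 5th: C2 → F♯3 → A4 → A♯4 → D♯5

G2 C#4 E5 E#5 A#5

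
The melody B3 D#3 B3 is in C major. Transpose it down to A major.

G#3 B#2 G#3

C major to A major down is a minor third, so every note moves down by that interval.
B3 -> G#3
D#3 -> B#2
B3 -> G#3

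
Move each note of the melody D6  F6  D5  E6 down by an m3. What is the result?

B5 D6 B4 C#6

D6 → B5
F6 → D6
D5 → B4
E6 → C#6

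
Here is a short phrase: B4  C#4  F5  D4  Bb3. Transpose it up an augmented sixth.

B4: a sixth up reaches G, and 10 semitones makes it G##5.
C#4: a sixth up reaches A, and 10 semitones makes it A##4.
F5: a sixth up reaches D, and 10 semitones makes it D#6.
D4: a sixth up reaches B, and 10 semitones makes it B#4.
Bb3: a sixth up reaches G, and 10 semitones makes it G#4.

G##5 A##4 D#6 B#4 G#4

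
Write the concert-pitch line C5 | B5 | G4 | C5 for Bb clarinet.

D5 C#6 A4 D5

Written C4 sounds as Bb3 on the Bb clarinet, so concert pitches are written a major second up.
C5 -> D5
B5 -> C#6
G4 -> A4
C5 -> D5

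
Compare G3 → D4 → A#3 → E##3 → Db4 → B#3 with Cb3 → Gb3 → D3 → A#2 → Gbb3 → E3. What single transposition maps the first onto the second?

Take the first pair: G3 → Cb3. G to C spans 5 letter names, so the interval is some kind of fifth.
Cb3 to G3 is 8 semitones, which makes it an augmented fifth; the second version is lower, so the direction is down.
Checking another pair — B#3 → E3 — gives the same interval.

down an augmented fifth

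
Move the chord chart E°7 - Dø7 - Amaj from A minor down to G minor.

D°7 Cø7 Gmaj

A minor down to G minor is a major second; each chord root moves by that interval while the quality stays the same.
E°7: root E down a major second → D, giving D°7.
Dø7: root D down a major second → C, giving Cø7.
Amaj: root A down a major second → G, giving Gmaj.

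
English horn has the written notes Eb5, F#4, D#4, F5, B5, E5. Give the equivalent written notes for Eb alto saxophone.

F5 G#4 E#4 G5 C#6 F#5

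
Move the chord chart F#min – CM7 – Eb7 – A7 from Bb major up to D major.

A#min EM7 G7 C#7

Bb major up to D major is a major third; each chord root moves by that interval while the quality stays the same.
F#min: root F# up a major third → A#, giving A#min.
CM7: root C up a major third → E, giving EM7.
Eb7: root Eb up a major third → G, giving G7.
A7: root A up a major third → C#, giving C#7.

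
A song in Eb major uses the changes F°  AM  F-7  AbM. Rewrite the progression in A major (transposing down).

B° D#M B-7 DM

Eb major down to A major is a diminished fifth; each chord root moves by that interval while the quality stays the same.
F°: root F down a diminished fifth → B, giving B°.
AM: root A down a diminished fifth → D#, giving D#M.
F-7: root F down a diminished fifth → B, giving B-7.
AbM: root Ab down a diminished fifth → D, giving DM.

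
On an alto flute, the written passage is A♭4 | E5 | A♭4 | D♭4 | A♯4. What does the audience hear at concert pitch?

The alto flute sounds a perfect fourth below written, so transpose each written note down a perfect fourth.
Ab4 to Eb4
E5 to B4
Ab4 to Eb4
Db4 to Ab3
A#4 to E#4

Eb4 B4 Eb4 Ab3 E#4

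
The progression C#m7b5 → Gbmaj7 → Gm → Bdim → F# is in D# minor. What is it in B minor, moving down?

Am7b5 Ebbmaj7 Ebm Gdim D

D# minor down to B minor is a major third; each chord root moves by that interval while the quality stays the same.
C#m7b5: root C# down a major third → A, giving Am7b5.
Gbmaj7: root Gb down a major third → Ebb, giving Ebbmaj7.
Gm: root G down a major third → Eb, giving Ebm.
Bdim: root B down a major third → G, giving Gdim.
F#: root F# down a major third → D, giving D.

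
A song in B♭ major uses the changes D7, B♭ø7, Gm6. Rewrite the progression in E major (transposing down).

B♭ major down to E major is a diminished fifth; each chord root moves by that interval while the quality stays the same.
D7: root D down a diminished fifth → G#, giving G#7.
B♭ø7: root B♭ down a diminished fifth → E, giving Eø7.
Gm6: root G down a diminished fifth → C#, giving C#m6.

G#7 Eø7 C#m6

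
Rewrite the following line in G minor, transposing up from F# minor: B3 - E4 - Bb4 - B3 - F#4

From F# up to G is a minor second; apply that to each pitch.
B3 gives C4
E4 gives F4
Bb4 gives Cb5
B3 gives C4
F#4 gives G4

C4 F4 Cb5 C4 G4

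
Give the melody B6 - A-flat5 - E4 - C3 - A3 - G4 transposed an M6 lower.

D6 Cb5 G3 Eb2 C3 Bb3

B6 becomes D6
Ab5 becomes Cb5
E4 becomes G3
C3 becomes Eb2
A3 becomes C3
G4 becomes Bb3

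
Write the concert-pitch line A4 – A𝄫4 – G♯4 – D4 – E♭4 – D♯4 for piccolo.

Written C4 sounds as C5 on the piccolo, so concert pitches are written a perfect octave down.
A4 -> A3
Abb4 -> Abb3
G#4 -> G#3
D4 -> D3
Eb4 -> Eb3
D#4 -> D#3

A3 Abb3 G#3 D3 Eb3 D#3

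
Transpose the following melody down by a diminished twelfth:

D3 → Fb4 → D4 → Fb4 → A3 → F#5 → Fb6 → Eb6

D3: a twelfth down reaches G, and 18 semitones makes it G#1.
A diminished twelfth down from Fb4 gives Bb2.
A diminished twelfth down from D4 gives G#2.
A diminished twelfth down from Fb4 gives Bb2.
A3: a twelfth down reaches D, and 18 semitones makes it D#2.
F#5 down a diminished twelfth is B#3.
A diminished twelfth down from Fb6 gives Bb4.
A diminished twelfth down from Eb6 gives A4.

G#1 Bb2 G#2 Bb2 D#2 B#3 Bb4 A4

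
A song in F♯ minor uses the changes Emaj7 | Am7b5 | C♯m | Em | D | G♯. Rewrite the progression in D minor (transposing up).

Cmaj7 Fm7b5 Am Cm Bb E

F♯ minor up to D minor is a minor sixth; each chord root moves by that interval while the quality stays the same.
Emaj7: root E up a minor sixth → C, giving Cmaj7.
Am7b5: root A up a minor sixth → F, giving Fm7b5.
C♯m: root C♯ up a minor sixth → A, giving Am.
Em: root E up a minor sixth → C, giving Cm.
D: root D up a minor sixth → Bb, giving Bb.
G♯: root G♯ up a minor sixth → E, giving E.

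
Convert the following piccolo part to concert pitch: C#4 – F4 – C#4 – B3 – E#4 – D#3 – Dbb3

C#5 F5 C#5 B4 E#5 D#4 Dbb4

The piccolo sounds a perfect octave above written, so transpose each written note up a perfect octave.
C#4 to C#5
F4 to F5
C#4 to C#5
B3 to B4
E#4 to E#5
D#3 to D#4
Dbb3 to Dbb4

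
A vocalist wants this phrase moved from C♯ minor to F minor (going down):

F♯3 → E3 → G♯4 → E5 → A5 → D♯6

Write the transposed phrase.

C♯ minor to F minor down is an augmented fifth, so every note moves down by that interval.
F#3 to Bb2
E3 to Ab2
G#4 to C4
E5 to Ab4
A5 to Db5
D#6 to G5

Bb2 Ab2 C4 Ab4 Db5 G5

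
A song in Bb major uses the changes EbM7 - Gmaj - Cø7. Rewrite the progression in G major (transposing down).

CM7 Emaj Aø7

Bb major down to G major is a minor third; each chord root moves by that interval while the quality stays the same.
EbM7: root Eb down a minor third → C, giving CM7.
Gmaj: root G down a minor third → E, giving Emaj.
Cø7: root C down a minor third → A, giving Aø7.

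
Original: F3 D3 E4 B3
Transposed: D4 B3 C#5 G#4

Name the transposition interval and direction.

From F3 to D4 is 6 letter names — a sixth of some quality.
F3 to D4 is 9 semitones, which makes it a major sixth; the second version is higher, so the direction is up.
Checking another pair — B3 → G#4 — gives the same interval.

up a major sixth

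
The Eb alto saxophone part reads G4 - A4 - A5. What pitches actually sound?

Bb3 C4 C5

Written C4 on the Eb alto saxophone sounds as Eb3, a major sixth lower; apply that shift to every note.
G4 → Bb3
A4 → C4
A5 → C5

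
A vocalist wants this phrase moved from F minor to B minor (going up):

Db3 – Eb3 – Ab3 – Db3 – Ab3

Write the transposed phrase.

G3 A3 D4 G3 D4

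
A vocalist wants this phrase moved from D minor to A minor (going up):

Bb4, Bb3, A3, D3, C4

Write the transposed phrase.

F5 F4 E4 A3 G4

D minor to A minor up is a perfect fifth, so every note moves up by that interval.
Bb4 becomes F5
Bb3 becomes F4
A3 becomes E4
D3 becomes A3
C4 becomes G4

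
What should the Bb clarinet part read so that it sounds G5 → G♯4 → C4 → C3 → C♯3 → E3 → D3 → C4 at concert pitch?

A5 A#4 D4 D3 D#3 F#3 E3 D4

Written C4 sounds as Bb3 on the Bb clarinet, so concert pitches are written a major second up.
G5 becomes A5
G#4 becomes A#4
C4 becomes D4
C3 becomes D3
C#3 becomes D#3
E3 becomes F#3
D3 becomes E3
C4 becomes D4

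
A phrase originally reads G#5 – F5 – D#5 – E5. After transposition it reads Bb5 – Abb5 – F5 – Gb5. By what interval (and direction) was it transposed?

up a diminished third

Take the first pair: G#5 → Bb5. G to B spans 3 letter names, so the interval is some kind of third.
G#5 to Bb5 is 2 semitones, which makes it a diminished third; the second version is higher, so the direction is up.
Checking another pair — E5 → Gb5 — gives the same interval.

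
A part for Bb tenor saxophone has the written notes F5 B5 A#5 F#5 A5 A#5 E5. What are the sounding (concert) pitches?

Eb4 A4 G#4 E4 G4 G#4 D4

The Bb tenor saxophone sounds a major ninth below written, so transpose each written note down a major ninth.
F5 gives Eb4
B5 gives A4
A#5 gives G#4
F#5 gives E4
A5 gives G4
A#5 gives G#4
E5 gives D4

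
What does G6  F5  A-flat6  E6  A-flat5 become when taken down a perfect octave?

G6 to G5
F5 to F4
Ab6 to Ab5
E6 to E5
Ab5 to Ab4

G5 F4 Ab5 E5 Ab4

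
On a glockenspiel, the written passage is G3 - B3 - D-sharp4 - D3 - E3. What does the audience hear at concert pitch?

G5 B5 D#6 D5 E5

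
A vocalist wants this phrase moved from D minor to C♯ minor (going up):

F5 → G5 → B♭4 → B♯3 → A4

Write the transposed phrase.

From D up to C♯ is a major seventh; apply that to each pitch.
F5 -> E6
G5 -> F#6
Bb4 -> A5
B#3 -> A##4
A4 -> G#5

E6 F#6 A5 A##4 G#5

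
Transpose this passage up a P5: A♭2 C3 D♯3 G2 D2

Eb3 G3 A#3 D3 A2

Ab2 to Eb3
C3 to G3
D#3 to A#3
G2 to D3
D2 to A2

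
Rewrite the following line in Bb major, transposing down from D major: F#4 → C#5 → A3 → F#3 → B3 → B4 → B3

D major to Bb major down is a major third, so every note moves down by that interval.
F#4 -> D4
C#5 -> A4
A3 -> F3
F#3 -> D3
B3 -> G3
B4 -> G4
B3 -> G3

D4 A4 F3 D3 G3 G4 G3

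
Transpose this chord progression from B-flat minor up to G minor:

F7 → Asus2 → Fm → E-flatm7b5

D7 F#sus2 Dm Cm7b5

B-flat minor up to G minor is a major sixth; each chord root moves by that interval while the quality stays the same.
F7: root F up a major sixth → D, giving D7.
Asus2: root A up a major sixth → F#, giving F#sus2.
Fm: root F up a major sixth → D, giving Dm.
E-flatm7b5: root E-flat up a major sixth → C, giving Cm7b5.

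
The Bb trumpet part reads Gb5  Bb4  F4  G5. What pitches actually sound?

Fb5 Ab4 Eb4 F5

The Bb trumpet sounds a major second below written, so transpose each written note down a major second.
Gb5 gives Fb5
Bb4 gives Ab4
F4 gives Eb4
G5 gives F5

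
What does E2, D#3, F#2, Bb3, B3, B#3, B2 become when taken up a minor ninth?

F3 E4 G3 Cb5 C5 C#5 C4

E2 → F3
D#3 → E4
F#2 → G3
Bb3 → Cb5
B3 → C5
B#3 → C#5
B2 → C4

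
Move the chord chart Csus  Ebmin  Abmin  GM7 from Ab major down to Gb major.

Bbsus Dbmin Gbmin FM7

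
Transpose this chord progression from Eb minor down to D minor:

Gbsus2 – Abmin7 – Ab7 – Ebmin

Fsus2 Gmin7 G7 Dmin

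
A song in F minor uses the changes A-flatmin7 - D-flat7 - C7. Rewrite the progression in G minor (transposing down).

Bbmin7 Eb7 D7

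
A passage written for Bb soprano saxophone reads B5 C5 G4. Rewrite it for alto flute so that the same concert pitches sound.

D6 Eb5 Bb4

First find concert pitch: the Bb soprano saxophone sounds a major second below written, so B5 C5 G4 sounds A5 Bb4 F4.
Then write for alto flute: it sounds a perfect fourth below written, so the part must be a perfect fourth above concert.
A5 → D6
Bb4 → Eb5
F4 → Bb4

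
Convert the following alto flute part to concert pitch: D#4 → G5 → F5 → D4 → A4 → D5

The alto flute sounds a perfect fourth below written, so transpose each written note down a perfect fourth.
D#4 to A#3
G5 to D5
F5 to C5
D4 to A3
A4 to E4
D5 to A4

A#3 D5 C5 A3 E4 A4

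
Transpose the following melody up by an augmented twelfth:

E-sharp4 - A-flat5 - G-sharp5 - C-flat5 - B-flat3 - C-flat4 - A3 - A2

An augmented twelfth up from E#4 gives B##5.
An augmented twelfth up from Ab5 gives E7.
G#5 up an augmented twelfth is D##7.
Cb5: a twelfth up reaches G, and 20 semitones makes it G6.
An augmented twelfth up from Bb3 gives F#5.
Cb4 up an augmented twelfth is G5.
A3 up an augmented twelfth is E#5.
A2 up an augmented twelfth is E#4.

B##5 E7 D##7 G6 F#5 G5 E#5 E#4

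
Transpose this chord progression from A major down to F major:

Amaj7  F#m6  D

Fmaj7 Dm6 Bb

A major down to F major is a major third; each chord root moves by that interval while the quality stays the same.
Amaj7: root A down a major third → F, giving Fmaj7.
F#m6: root F# down a major third → D, giving Dm6.
D: root D down a major third → Bb, giving Bb.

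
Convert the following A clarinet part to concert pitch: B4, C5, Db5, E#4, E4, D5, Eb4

Written C4 on the A clarinet sounds as A3, a minor third lower; apply that shift to every note.
B4 → G#4
C5 → A4
Db5 → Bb4
E#4 → C##4
E4 → C#4
D5 → B4
Eb4 → C4

G#4 A4 Bb4 C##4 C#4 B4 C4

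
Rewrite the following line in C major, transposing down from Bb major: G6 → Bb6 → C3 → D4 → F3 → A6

Bb major to C major down is a minor seventh, so every note moves down by that interval.
G6 gives A5
Bb6 gives C6
C3 gives D2
D4 gives E3
F3 gives G2
A6 gives B5

A5 C6 D2 E3 G2 B5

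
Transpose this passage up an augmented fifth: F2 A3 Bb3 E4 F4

F2 becomes C#3
A3 becomes E#4
Bb3 becomes F#4
E4 becomes B#4
F4 becomes C#5

C#3 E#4 F#4 B#4 C#5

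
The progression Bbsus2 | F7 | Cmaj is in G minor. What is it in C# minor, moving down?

Esus2 B7 F#maj

G minor down to C# minor is a diminished fifth; each chord root moves by that interval while the quality stays the same.
Bbsus2: root Bb down a diminished fifth → E, giving Esus2.
F7: root F down a diminished fifth → B, giving B7.
Cmaj: root C down a diminished fifth → F#, giving F#maj.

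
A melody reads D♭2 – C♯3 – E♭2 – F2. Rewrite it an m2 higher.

Ebb2 D3 Fb2 Gb2

Db2 up a minor second is Ebb2.
C#3 up a minor second is D3.
Eb2 up a minor second is Fb2.
F2 up a minor second is Gb2.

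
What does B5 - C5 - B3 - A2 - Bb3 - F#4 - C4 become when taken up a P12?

F#7 G6 F#5 E4 F5 C#6 G5

B5 up a perfect twelfth is F#7.
C5: a twelfth up reaches G, and 19 semitones makes it G6.
A perfect twelfth up from B3 gives F#5.
A2 up a perfect twelfth is E4.
A perfect twelfth up from Bb3 gives F5.
A perfect twelfth up from F#4 gives C#6.
A perfect twelfth up from C4 gives G5.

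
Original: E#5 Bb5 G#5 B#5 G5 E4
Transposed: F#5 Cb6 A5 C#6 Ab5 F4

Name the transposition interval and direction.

up a minor second

Take the first pair: E#5 → F#5. E to F spans 2 letter names, so the interval is some kind of second.
E#5 to F#5 is 1 semitone, which makes it a minor second; the second version is higher, so the direction is up.
Checking another pair — E4 → F4 — gives the same interval.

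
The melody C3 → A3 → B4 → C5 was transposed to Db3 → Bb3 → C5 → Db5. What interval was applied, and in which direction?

up a minor second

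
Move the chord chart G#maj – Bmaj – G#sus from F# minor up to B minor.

C#maj Emaj C#sus

F# minor up to B minor is a perfect fourth; each chord root moves by that interval while the quality stays the same.
G#maj: root G# up a perfect fourth → C#, giving C#maj.
Bmaj: root B up a perfect fourth → E, giving Emaj.
G#sus: root G# up a perfect fourth → C#, giving C#sus.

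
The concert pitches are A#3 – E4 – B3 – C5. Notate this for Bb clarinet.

Written C4 sounds as Bb3 on the Bb clarinet, so concert pitches are written a major second up.
A#3 to B#3
E4 to F#4
B3 to C#4
C5 to D5

B#3 F#4 C#4 D5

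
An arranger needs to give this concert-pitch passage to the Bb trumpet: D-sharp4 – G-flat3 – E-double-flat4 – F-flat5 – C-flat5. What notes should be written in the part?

E#4 Ab3 Fb4 Gb5 Db5

Written C4 sounds as Bb3 on the Bb trumpet, so concert pitches are written a major second up.
D#4 gives E#4
Gb3 gives Ab3
Ebb4 gives Fb4
Fb5 gives Gb5
Cb5 gives Db5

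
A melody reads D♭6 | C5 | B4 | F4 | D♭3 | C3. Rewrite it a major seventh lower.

Db6 down a major seventh is Ebb5.
A major seventh down from C5 gives Db4.
B4: a seventh down reaches C, and 11 semitones makes it C4.
F4 down a major seventh is Gb3.
A major seventh down from Db3 gives Ebb2.
C3 down a major seventh is Db2.

Ebb5 Db4 C4 Gb3 Ebb2 Db2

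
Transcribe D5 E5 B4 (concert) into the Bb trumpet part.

E5 F#5 C#5

The Bb trumpet sounds a major second below written, so the written part must be a major second above concert — transpose each note up.
D5 becomes E5
E5 becomes F#5
B4 becomes C#5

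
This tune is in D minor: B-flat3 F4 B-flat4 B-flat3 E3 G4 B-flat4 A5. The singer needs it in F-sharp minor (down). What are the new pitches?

D3 A3 D4 D3 G#2 B3 D4 C#5

From D down to F-sharp is a minor sixth; apply that to each pitch.
Bb3 gives D3
F4 gives A3
Bb4 gives D4
Bb3 gives D3
E3 gives G#2
G4 gives B3
Bb4 gives D4
A5 gives C#5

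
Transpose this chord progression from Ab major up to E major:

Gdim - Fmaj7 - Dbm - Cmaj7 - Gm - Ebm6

D#dim C#maj7 Am G#maj7 D#m Bm6

Ab major up to E major is an augmented fifth; each chord root moves by that interval while the quality stays the same.
Gdim: root G up an augmented fifth → D#, giving D#dim.
Fmaj7: root F up an augmented fifth → C#, giving C#maj7.
Dbm: root Db up an augmented fifth → A, giving Am.
Cmaj7: root C up an augmented fifth → G#, giving G#maj7.
Gm: root G up an augmented fifth → D#, giving D#m.
Ebm6: root Eb up an augmented fifth → B, giving Bm6.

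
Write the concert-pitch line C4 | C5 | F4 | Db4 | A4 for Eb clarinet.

The Eb clarinet sounds a minor third above written, so the written part must be a minor third below concert — transpose each note down.
C4 to A3
C5 to A4
F4 to D4
Db4 to Bb3
A4 to F#4

A3 A4 D4 Bb3 F#4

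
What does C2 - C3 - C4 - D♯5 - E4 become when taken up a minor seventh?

Bb2 Bb3 Bb4 C#6 D5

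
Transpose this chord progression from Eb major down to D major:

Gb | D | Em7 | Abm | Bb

F C# D#m7 Gm A

Eb major down to D major is a minor second; each chord root moves by that interval while the quality stays the same.
Gb: root Gb down a minor second → F, giving F.
D: root D down a minor second → C#, giving C#.
Em7: root E down a minor second → D#, giving D#m7.
Abm: root Ab down a minor second → G, giving Gm.
Bb: root Bb down a minor second → A, giving A.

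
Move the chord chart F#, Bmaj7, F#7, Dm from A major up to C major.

A Dmaj7 A7 Fm

A major up to C major is a minor third; each chord root moves by that interval while the quality stays the same.
F#: root F# up a minor third → A, giving A.
Bmaj7: root B up a minor third → D, giving Dmaj7.
F#7: root F# up a minor third → A, giving A7.
Dm: root D up a minor third → F, giving Fm.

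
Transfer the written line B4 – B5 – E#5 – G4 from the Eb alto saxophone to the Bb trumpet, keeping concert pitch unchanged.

E4 E5 A#4 C4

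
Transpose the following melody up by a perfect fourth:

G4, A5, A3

C5 D6 D4

G4 becomes C5
A5 becomes D6
A3 becomes D4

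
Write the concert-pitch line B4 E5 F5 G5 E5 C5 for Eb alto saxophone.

G#5 C#6 D6 E6 C#6 A5

The Eb alto saxophone sounds a major sixth below written, so the written part must be a major sixth above concert — transpose each note up.
B4 -> G#5
E5 -> C#6
F5 -> D6
G5 -> E6
E5 -> C#6
C5 -> A5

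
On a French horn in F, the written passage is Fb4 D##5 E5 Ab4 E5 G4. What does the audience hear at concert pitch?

Bbb3 G##4 A4 Db4 A4 C4

The French horn in F sounds a perfect fifth below written, so transpose each written note down a perfect fifth.
Fb4 to Bbb3
D##5 to G##4
E5 to A4
Ab4 to Db4
E5 to A4
G4 to C4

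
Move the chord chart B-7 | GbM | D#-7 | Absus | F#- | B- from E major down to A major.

E major down to A major is a perfect fifth; each chord root moves by that interval while the quality stays the same.
B-7: root B down a perfect fifth → E, giving E-7.
GbM: root Gb down a perfect fifth → Cb, giving CbM.
D#-7: root D# down a perfect fifth → G#, giving G#-7.
Absus: root Ab down a perfect fifth → Db, giving Dbsus.
F#-: root F# down a perfect fifth → B, giving B-.
B-: root B down a perfect fifth → E, giving E-.

E-7 CbM G#-7 Dbsus B- E-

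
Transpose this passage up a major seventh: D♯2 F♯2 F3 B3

A major seventh up from D#2 gives C##3.
F#2: a seventh up reaches E, and 11 semitones makes it E#3.
F3 up a major seventh is E4.
A major seventh up from B3 gives A#4.

C##3 E#3 E4 A#4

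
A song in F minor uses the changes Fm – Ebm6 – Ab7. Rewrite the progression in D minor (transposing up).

Dm Cm6 F7

F minor up to D minor is a major sixth; each chord root moves by that interval while the quality stays the same.
Fm: root F up a major sixth → D, giving Dm.
Ebm6: root Eb up a major sixth → C, giving Cm6.
Ab7: root Ab up a major sixth → F, giving F7.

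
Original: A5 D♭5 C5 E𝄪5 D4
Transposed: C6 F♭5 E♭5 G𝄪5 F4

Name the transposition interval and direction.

up a minor third

Take the first pair: A5 → C6. A to C spans 3 letter names, so the interval is some kind of third.
A5 to C6 is 3 semitones, which makes it a minor third; the second version is higher, so the direction is up.
Checking another pair — D4 → F4 — gives the same interval.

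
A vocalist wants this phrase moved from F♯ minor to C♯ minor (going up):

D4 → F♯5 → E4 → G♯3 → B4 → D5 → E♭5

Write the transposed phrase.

A4 C#6 B4 D#4 F#5 A5 Bb5

F♯ minor to C♯ minor up is a perfect fifth, so every note moves up by that interval.
D4 to A4
F#5 to C#6
E4 to B4
G#3 to D#4
B4 to F#5
D5 to A5
Eb5 to Bb5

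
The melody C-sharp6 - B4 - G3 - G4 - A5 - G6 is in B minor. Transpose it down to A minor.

B5 A4 F3 F4 G5 F6

From B down to A is a major second; apply that to each pitch.
C#6 to B5
B4 to A4
G3 to F3
G4 to F4
A5 to G5
G6 to F6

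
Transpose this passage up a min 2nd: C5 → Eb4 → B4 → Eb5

Db5 Fb4 C5 Fb5

C5 gives Db5
Eb4 gives Fb4
B4 gives C5
Eb5 gives Fb5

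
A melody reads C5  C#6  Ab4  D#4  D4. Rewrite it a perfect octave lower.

C5 → C4
C#6 → C#5
Ab4 → Ab3
D#4 → D#3
D4 → D3

C4 C#5 Ab3 D#3 D3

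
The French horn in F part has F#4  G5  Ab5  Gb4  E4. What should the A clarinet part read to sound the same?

First find concert pitch: the French horn in F sounds a perfect fifth below written, so F#4 G5 Ab5 Gb4 E4 sounds B3 C5 Db5 Cb4 A3.
Then write for A clarinet: it sounds a minor third below written, so the part must be a minor third above concert.
B3 → D4
C5 → Eb5
Db5 → Fb5
Cb4 → Ebb4
A3 → C4

D4 Eb5 Fb5 Ebb4 C4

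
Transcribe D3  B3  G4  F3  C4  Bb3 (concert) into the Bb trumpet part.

The Bb trumpet sounds a major second below written, so the written part must be a major second above concert — transpose each note up.
D3 -> E3
B3 -> C#4
G4 -> A4
F3 -> G3
C4 -> D4
Bb3 -> C4

E3 C#4 A4 G3 D4 C4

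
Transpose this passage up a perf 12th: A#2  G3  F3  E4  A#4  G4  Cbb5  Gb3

E#4 D5 C5 B5 E#6 D6 Gbb6 Db5

A#2 up a perfect twelfth is E#4.
G3: a twelfth up reaches D, and 19 semitones makes it D5.
F3 up a perfect twelfth is C5.
A perfect twelfth up from E4 gives B5.
A perfect twelfth up from A#4 gives E#6.
G4 up a perfect twelfth is D6.
Cbb5: a twelfth up reaches G, and 19 semitones makes it Gbb6.
A perfect twelfth up from Gb3 gives Db5.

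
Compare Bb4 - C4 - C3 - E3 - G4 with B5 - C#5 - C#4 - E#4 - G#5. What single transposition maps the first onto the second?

up an augmented octave

From Bb4 to B5 is 8 letter names — an octave of some quality.
Bb4 to B5 is 13 semitones, which makes it an augmented octave; the second version is higher, so the direction is up.
Checking another pair — G4 → G#5 — gives the same interval.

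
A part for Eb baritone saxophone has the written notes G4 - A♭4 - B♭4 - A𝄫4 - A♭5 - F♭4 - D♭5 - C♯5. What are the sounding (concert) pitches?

Bb2 Cb3 Db3 Cbb3 Cb4 Abb2 Fb3 E3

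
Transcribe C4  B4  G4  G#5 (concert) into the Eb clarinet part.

A3 G#4 E4 E#5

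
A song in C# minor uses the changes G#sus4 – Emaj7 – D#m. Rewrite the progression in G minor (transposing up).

Dsus4 Bbmaj7 Am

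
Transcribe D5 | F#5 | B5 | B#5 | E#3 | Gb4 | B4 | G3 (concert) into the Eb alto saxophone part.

Written C4 sounds as Eb3 on the Eb alto saxophone, so concert pitches are written a major sixth up.
D5 to B5
F#5 to D#6
B5 to G#6
B#5 to G##6
E#3 to C##4
Gb4 to Eb5
B4 to G#5
G3 to E4

B5 D#6 G#6 G##6 C##4 Eb5 G#5 E4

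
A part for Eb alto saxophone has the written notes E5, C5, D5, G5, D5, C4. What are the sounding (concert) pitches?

G4 Eb4 F4 Bb4 F4 Eb3

The Eb alto saxophone sounds a major sixth below written, so transpose each written note down a major sixth.
E5 to G4
C5 to Eb4
D5 to F4
G5 to Bb4
D5 to F4
C4 to Eb3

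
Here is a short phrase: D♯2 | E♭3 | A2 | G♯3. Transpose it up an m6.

A minor sixth up from D#2 gives B2.
Eb3 up a minor sixth is Cb4.
A2 up a minor sixth is F3.
A minor sixth up from G#3 gives E4.

B2 Cb4 F3 E4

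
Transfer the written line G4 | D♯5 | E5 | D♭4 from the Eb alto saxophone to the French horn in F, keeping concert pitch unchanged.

First find concert pitch: the Eb alto saxophone sounds a major sixth below written, so G4 D♯5 E5 D♭4 sounds Bb3 F#4 G4 Fb3.
Then write for French horn in F: it sounds a perfect fifth below written, so the part must be a perfect fifth above concert.
Bb3 → F4
F#4 → C#5
G4 → D5
Fb3 → Cb4

F4 C#5 D5 Cb4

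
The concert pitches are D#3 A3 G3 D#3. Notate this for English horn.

A#3 E4 D4 A#3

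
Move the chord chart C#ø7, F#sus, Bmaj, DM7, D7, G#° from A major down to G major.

Bø7 Esus Amaj CM7 C7 F#°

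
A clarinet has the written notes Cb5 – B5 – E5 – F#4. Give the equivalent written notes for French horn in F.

Eb5 D#6 G#5 A#4

First find concert pitch: the A clarinet sounds a minor third below written, so Cb5 B5 E5 F#4 sounds Ab4 G#5 C#5 D#4.
Then write for French horn in F: it sounds a perfect fifth below written, so the part must be a perfect fifth above concert.
Ab4 → Eb5
G#5 → D#6
C#5 → G#5
D#4 → A#4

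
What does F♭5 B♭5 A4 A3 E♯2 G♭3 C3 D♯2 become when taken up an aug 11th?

Bb6 E7 D#6 D#5 A##3 C5 F#4 G##3

Fb5: an eleventh up reaches B, and 18 semitones makes it Bb6.
Bb5: an eleventh up reaches E, and 18 semitones makes it E7.
An augmented eleventh up from A4 gives D#6.
A3: an eleventh up reaches D, and 18 semitones makes it D#5.
An augmented eleventh up from E#2 gives A##3.
Gb3 up an augmented eleventh is C5.
C3: an eleventh up reaches F, and 18 semitones makes it F#4.
D#2: an eleventh up reaches G, and 18 semitones makes it G##3.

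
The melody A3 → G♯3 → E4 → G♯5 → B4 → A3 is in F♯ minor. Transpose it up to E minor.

G4 F#4 D5 F#6 A5 G4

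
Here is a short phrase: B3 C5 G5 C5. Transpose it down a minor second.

B3 to A#3
C5 to B4
G5 to F#5
C5 to B4

A#3 B4 F#5 B4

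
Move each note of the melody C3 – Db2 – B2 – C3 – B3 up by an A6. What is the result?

A#3 B2 G##3 A#3 G##4

An augmented sixth up from C3 gives A#3.
Db2: a sixth up reaches B, and 10 semitones makes it B2.
An augmented sixth up from B2 gives G##3.
An augmented sixth up from C3 gives A#3.
B3: a sixth up reaches G, and 10 semitones makes it G##4.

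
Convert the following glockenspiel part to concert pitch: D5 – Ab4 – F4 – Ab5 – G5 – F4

D7 Ab6 F6 Ab7 G7 F6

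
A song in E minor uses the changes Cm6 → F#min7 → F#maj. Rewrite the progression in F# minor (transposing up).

Dm6 G#min7 G#maj

E minor up to F# minor is a major second; each chord root moves by that interval while the quality stays the same.
Cm6: root C up a major second → D, giving Dm6.
F#min7: root F# up a major second → G#, giving G#min7.
F#maj: root F# up a major second → G#, giving G#maj.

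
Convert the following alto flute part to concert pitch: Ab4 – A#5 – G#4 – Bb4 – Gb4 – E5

Eb4 E#5 D#4 F4 Db4 B4

The alto flute sounds a perfect fourth below written, so transpose each written note down a perfect fourth.
Ab4 becomes Eb4
A#5 becomes E#5
G#4 becomes D#4
Bb4 becomes F4
Gb4 becomes Db4
E5 becomes B4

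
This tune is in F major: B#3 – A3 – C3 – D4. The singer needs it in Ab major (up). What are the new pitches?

From F up to Ab is a minor third; apply that to each pitch.
B#3 to D#4
A3 to C4
C3 to Eb3
D4 to F4

D#4 C4 Eb3 F4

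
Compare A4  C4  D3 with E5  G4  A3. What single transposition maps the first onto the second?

up a perfect fifth

From A4 to E5 is 5 letter names — a fifth of some quality.
A4 to E5 is 7 semitones, which makes it a perfect fifth; the second version is higher, so the direction is up.
Checking another pair — D3 → A3 — gives the same interval.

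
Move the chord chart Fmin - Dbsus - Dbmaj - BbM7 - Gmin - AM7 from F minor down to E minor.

F minor down to E minor is a minor second; each chord root moves by that interval while the quality stays the same.
Fmin: root F down a minor second → E, giving Emin.
Dbsus: root Db down a minor second → C, giving Csus.
Dbmaj: root Db down a minor second → C, giving Cmaj.
BbM7: root Bb down a minor second → A, giving AM7.
Gmin: root G down a minor second → F#, giving F#min.
AM7: root A down a minor second → G#, giving G#M7.

Emin Csus Cmaj AM7 F#min G#M7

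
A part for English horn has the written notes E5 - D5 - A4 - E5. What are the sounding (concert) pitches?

The English horn sounds a perfect fifth below written, so transpose each written note down a perfect fifth.
E5 gives A4
D5 gives G4
A4 gives D4
E5 gives A4

A4 G4 D4 A4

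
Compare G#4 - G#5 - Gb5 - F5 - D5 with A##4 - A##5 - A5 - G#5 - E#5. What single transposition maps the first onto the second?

up an augmented second

From G#4 to A##4 is 2 letter names — a second of some quality.
G#4 to A##4 is 3 semitones, which makes it an augmented second; the second version is higher, so the direction is up.
Checking another pair — D5 → E#5 — gives the same interval.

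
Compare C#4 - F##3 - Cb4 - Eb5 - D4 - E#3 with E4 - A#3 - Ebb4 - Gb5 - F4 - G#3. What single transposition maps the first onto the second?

up a minor third

From C#4 to E4 is 3 letter names — a third of some quality.
C#4 to E4 is 3 semitones, which makes it a minor third; the second version is higher, so the direction is up.
Checking another pair — E#3 → G#3 — gives the same interval.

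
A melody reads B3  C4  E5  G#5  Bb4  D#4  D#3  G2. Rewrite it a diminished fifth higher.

B3 gives F4
C4 gives Gb4
E5 gives Bb5
G#5 gives D6
Bb4 gives Fb5
D#4 gives A4
D#3 gives A3
G2 gives Db3

F4 Gb4 Bb5 D6 Fb5 A4 A3 Db3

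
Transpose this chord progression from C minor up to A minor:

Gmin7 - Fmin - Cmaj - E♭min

Emin7 Dmin Amaj Cmin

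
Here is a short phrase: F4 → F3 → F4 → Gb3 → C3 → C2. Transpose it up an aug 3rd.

F4 -> A#4
F3 -> A#3
F4 -> A#4
Gb3 -> B3
C3 -> E#3
C2 -> E#2

A#4 A#3 A#4 B3 E#3 E#2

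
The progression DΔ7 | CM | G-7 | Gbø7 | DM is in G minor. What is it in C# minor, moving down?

G minor down to C# minor is a diminished fifth; each chord root moves by that interval while the quality stays the same.
DΔ7: root D down a diminished fifth → G#, giving G#Δ7.
CM: root C down a diminished fifth → F#, giving F#M.
G-7: root G down a diminished fifth → C#, giving C#-7.
Gbø7: root Gb down a diminished fifth → C, giving Cø7.
DM: root D down a diminished fifth → G#, giving G#M.

G#Δ7 F#M C#-7 Cø7 G#M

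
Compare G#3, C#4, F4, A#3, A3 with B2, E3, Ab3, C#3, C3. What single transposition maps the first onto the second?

down a major sixth

Take the first pair: G#3 → B2. G to B spans 6 letter names, so the interval is some kind of sixth.
B2 to G#3 is 9 semitones, which makes it a major sixth; the second version is lower, so the direction is down.
Checking another pair — A3 → C3 — gives the same interval.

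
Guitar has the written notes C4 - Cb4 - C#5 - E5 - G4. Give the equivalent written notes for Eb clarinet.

A2 Ab2 A#3 C#4 E3

First find concert pitch: the guitar sounds a perfect octave below written, so C4 Cb4 C#5 E5 G4 sounds C3 Cb3 C#4 E4 G3.
Then write for Eb clarinet: it sounds a minor third above written, so the part must be a minor third below concert.
C3 → A2
Cb3 → Ab2
C#4 → A#3
E4 → C#4
G3 → E3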